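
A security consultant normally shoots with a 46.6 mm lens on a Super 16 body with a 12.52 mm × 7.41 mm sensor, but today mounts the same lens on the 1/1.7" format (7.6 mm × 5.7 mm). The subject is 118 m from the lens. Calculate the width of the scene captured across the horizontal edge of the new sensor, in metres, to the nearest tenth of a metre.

The focal length stays 46.6 mm; the relevant sensor dimension is now w = 7.6 mm. Object distance dₒ = 118 m = 118000 mm.
Thin-lens field width W = w·(dₒ − f)/f = 7.6 × (118000 − 46.6)/46.6 ≈ 19237.035 mm = 19.237 m.

19.2 m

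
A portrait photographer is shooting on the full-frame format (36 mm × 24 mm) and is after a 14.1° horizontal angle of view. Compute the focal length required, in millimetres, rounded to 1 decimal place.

145.5 mm

From α = 2·arctan(w/2f) we get f = w / (2·tan(α/2)).
With w = 36 mm and α/2 = 7.05°, tan(α/2) ≈ 0.12367, so f ≈ 36 / 0.24734 ≈ 145.5481 mm.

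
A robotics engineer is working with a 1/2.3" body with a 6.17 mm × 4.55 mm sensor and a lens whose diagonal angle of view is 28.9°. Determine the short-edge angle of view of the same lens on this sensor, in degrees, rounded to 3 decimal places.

Sensor diagonal = √(6.17² + 4.55²) = √58.7714 ≈ 7.6663 mm.
From the diagonal AOV: f = 7.6663 / (2·tan(14.45°)) = 7.6663 / 0.51537 ≈ 14.8751 mm.
Short-edge AOV = 2·arctan(4.55 / (2 × 14.8751)) = 2·arctan(0.15294) ≈ 17.3909°.

17.391°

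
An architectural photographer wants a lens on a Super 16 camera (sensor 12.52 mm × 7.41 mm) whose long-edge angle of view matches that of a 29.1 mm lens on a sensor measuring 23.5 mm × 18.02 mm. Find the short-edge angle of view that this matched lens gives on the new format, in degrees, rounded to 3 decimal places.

26.881°

Equal long-edge AOV ⇒ f₂ = f₁ · 12.52/23.5 = 29.1 × 0.53277 ≈ 15.5035 mm.
Short-edge AOV on the new format = 2·arctan(7.41 / (2 × 15.5035)) = 2·arctan(0.23898) ≈ 26.8808°.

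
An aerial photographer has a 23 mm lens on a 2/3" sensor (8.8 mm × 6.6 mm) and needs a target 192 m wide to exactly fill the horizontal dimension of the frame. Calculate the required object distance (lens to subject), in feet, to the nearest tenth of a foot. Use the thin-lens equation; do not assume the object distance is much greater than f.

1646.5 ft

W: 192 m = 192000 mm.
Magnification m = w/W = dᵢ/dₒ; combined with 1/f = 1/dₒ + 1/dᵢ this gives dₒ = f·(1 + W/w).
dₒ = 23 mm × (1 + 192000/8.8) = 23 × 21819.1818 ≈ 501841.182 mm = 501841.182/304.8 ft = 1646.46 ft.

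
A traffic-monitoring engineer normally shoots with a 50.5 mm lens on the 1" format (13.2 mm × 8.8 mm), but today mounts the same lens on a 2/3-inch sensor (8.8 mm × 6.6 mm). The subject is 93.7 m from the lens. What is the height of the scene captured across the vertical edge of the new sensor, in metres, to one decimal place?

12.2 m

The focal length stays 50.5 mm; the relevant sensor dimension is now h = 6.6 mm. Object distance dₒ = 93.7 m = 93700 mm.
Thin-lens field height W = h·(dₒ − f)/f = 6.6 × (93700 − 50.5)/50.5 ≈ 12239.341 mm = 12.2393 m.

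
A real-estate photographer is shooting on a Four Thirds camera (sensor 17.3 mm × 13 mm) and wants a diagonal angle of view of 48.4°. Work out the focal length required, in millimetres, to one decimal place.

Sensor diagonal = √(17.3² + 13²) = √468.2900 ≈ 21.6400 mm.
From α = 2·arctan(d/2f) we get f = d / (2·tan(α/2)).
With d = 21.6400 mm and α/2 = 24.2°, tan(α/2) ≈ 0.44942, so f ≈ 21.6400 / 0.89884 ≈ 24.0756 mm.

24.1 mm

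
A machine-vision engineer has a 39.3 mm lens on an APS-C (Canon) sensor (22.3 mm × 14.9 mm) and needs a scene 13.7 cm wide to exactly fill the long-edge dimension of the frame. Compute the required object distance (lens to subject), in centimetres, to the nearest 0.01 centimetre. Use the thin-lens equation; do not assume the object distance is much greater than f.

28.07 cm

W: 13.7 cm = 137 mm.
Magnification m = w/W = dᵢ/dₒ; combined with 1/f = 1/dₒ + 1/dᵢ this gives dₒ = f·(1 + W/w).
dₒ = 39.3 mm × (1 + 137/22.3) = 39.3 × 7.1435 ≈ 280.739 mm = 28.0739 cm.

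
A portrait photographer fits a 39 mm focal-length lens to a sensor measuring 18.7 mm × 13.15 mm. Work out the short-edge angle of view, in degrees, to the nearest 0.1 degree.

Angle of view α = 2·arctan(h/2f) with h = 13.15 mm and f = 39 mm.
h/2f = 0.16859; arctan(0.16859) ≈ 9.5695°, so α ≈ 19.1390°.

19.1°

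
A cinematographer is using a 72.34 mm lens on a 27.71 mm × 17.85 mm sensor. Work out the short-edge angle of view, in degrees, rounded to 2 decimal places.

Angle of view α = 2·arctan(h/2f) with h = 17.85 mm and f = 72.34 mm.
h/2f = 0.12338; arctan(0.12338) ≈ 7.0334°, so α ≈ 14.0667°.

14.07°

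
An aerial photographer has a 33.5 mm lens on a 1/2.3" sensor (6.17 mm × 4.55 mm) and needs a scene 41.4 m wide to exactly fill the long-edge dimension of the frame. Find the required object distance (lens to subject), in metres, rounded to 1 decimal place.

W: 41.4 m = 41400 mm.
Magnification m = w/W = dᵢ/dₒ; combined with 1/f = 1/dₒ + 1/dᵢ this gives dₒ = f·(1 + W/w).
dₒ = 33.5 mm × (1 + 41400/6.17) = 33.5 × 6710.8865 ≈ 224814.699 mm = 224.815 m.

224.8 m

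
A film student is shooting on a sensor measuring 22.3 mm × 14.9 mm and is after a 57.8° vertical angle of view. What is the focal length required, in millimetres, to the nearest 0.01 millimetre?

From α = 2·arctan(h/2f) we get f = h / (2·tan(α/2)).
With h = 14.9 mm and α/2 = 28.9°, tan(α/2) ≈ 0.55203, so f ≈ 14.9 / 1.10406 ≈ 13.4957 mm.

13.50 mm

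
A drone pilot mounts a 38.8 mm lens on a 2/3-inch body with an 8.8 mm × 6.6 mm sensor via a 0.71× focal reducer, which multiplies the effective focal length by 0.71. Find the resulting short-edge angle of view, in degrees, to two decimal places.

13.66°

Effective focal length f = 38.8 × 0.71 = 27.548 mm.
α = 2·arctan(6.6 / (2 × 27.548)) = 2·arctan(0.11979) ≈ 13.6619°.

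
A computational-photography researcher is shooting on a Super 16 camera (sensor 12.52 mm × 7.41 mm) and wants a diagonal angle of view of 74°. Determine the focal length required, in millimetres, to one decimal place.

Sensor diagonal = √(12.52² + 7.41²) = √211.6585 ≈ 14.5485 mm.
From α = 2·arctan(d/2f) we get f = d / (2·tan(α/2)).
With d = 14.5485 mm and α/2 = 37°, tan(α/2) ≈ 0.75355, so f ≈ 14.5485 / 1.50711 ≈ 9.6532 mm.

9.7 mm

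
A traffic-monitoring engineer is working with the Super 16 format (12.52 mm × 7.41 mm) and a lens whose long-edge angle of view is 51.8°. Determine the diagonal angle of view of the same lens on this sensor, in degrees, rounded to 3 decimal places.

58.867°

From the long-edge AOV: f = 12.52 / (2·tan(25.9°)) = 12.52 / 0.97115 ≈ 12.8920 mm.
Sensor diagonal = √(12.52² + 7.41²) = √211.6585 ≈ 14.5485 mm.
Diagonal AOV = 2·arctan(14.5485 / (2 × 12.8920)) = 2·arctan(0.56425) ≈ 58.8674°.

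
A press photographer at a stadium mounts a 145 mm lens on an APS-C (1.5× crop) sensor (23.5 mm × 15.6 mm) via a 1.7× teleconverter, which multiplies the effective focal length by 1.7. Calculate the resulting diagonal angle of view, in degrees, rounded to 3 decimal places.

Effective focal length f = 145 × 1.7 = 246.5 mm.
Sensor diagonal = √(23.5² + 15.6²) = √795.6100 ≈ 28.2066 mm.
α = 2·arctan(28.207 / (2 × 246.5)) = 2·arctan(0.05721) ≈ 6.5491°.

6.549°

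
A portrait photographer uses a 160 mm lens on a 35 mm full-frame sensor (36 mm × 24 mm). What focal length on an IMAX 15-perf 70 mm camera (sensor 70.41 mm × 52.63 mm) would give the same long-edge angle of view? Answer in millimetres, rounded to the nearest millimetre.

313 mm

Equal angle of view means equal width/f ratio, so f₂ = f₁ · (width₂/width₁) = 160 × 70.41/36.
f₂ = 160 × 1.95583 ≈ 312.933 mm.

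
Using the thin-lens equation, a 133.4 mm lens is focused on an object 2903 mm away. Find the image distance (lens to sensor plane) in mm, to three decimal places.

139.825 mm

1/dᵢ = 1/f − 1/dₒ = 1/133.4 − 1/2903 = 0.0071518 mm⁻¹.
dᵢ = 1/0.0071518 ≈ 139.8253 mm.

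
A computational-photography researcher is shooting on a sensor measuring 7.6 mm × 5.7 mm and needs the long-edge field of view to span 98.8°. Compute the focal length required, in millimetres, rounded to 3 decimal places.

3.257 mm

From α = 2·arctan(w/2f) we get f = w / (2·tan(α/2)).
With w = 7.6 mm and α/2 = 49.4°, tan(α/2) ≈ 1.16672, so f ≈ 7.6 / 2.33344 ≈ 3.2570 mm.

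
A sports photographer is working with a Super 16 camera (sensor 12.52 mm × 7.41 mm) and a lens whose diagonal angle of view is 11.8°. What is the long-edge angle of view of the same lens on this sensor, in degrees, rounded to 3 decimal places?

10.164°

Sensor diagonal = √(12.52² + 7.41²) = √211.6585 ≈ 14.5485 mm.
From the diagonal AOV: f = 14.5485 / (2·tan(5.9°)) = 14.5485 / 0.20668 ≈ 70.3914 mm.
Long-edge AOV = 2·arctan(12.52 / (2 × 70.3914)) = 2·arctan(0.08893) ≈ 10.1640°.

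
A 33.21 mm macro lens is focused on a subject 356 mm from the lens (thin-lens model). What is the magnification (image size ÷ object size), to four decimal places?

0.1029×

Thin lens: 1/f = 1/dₒ + 1/dᵢ → 1/dᵢ = 1/33.21 − 1/356 = 0.0273024 mm⁻¹, so dᵢ ≈ 36.6268 mm.
Magnification m = dᵢ/dₒ = 36.6268/356 ≈ 0.10288.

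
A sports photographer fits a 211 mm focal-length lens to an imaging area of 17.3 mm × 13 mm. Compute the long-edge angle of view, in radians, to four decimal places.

Angle of view α = 2·arctan(w/2f) with w = 17.3 mm and f = 211 mm.
w/2f = 0.04100; arctan(0.04100) ≈ 0.0410 rad, so α ≈ 0.0819 rad.

0.0819 rad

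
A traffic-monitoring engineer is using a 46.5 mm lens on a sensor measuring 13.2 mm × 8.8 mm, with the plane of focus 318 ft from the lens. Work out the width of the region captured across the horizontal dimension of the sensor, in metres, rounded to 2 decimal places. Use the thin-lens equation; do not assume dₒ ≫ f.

27.50 m

dₒ: 318 ft × 304.8 mm/ft = 96926.40 mm.
Similar triangles through the lens centre give W/dₒ = w/dᵢ; with 1/f = 1/dₒ + 1/dᵢ this gives W = w·(dₒ − f)/f.
W = 13.2 mm × (96926.4 − 46.5) / 46.5 = 13.2 × 2083.4386 ≈ 27501.390 mm = 27.5014 m.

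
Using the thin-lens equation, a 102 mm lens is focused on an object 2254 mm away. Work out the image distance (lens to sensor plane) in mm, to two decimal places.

106.83 mm

1/dᵢ = 1/f − 1/dₒ = 1/102 − 1/2254 = 0.0093603 mm⁻¹.
dᵢ = 1/0.0093603 ≈ 106.8346 mm.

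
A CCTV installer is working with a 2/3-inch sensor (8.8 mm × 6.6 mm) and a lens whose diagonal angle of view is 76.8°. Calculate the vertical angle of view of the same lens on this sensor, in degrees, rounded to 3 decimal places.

Sensor diagonal = √(8.8² + 6.6²) = √121.0000 ≈ 11.0000 mm.
From the diagonal AOV: f = 11.0000 / (2·tan(38.4°)) = 11.0000 / 1.58518 ≈ 6.9393 mm.
Vertical AOV = 2·arctan(6.6 / (2 × 6.9393)) = 2·arctan(0.47555) ≈ 50.8672°.

50.867°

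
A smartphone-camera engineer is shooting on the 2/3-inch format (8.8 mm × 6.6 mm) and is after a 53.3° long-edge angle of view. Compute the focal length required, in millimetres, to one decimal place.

8.8 mm

From α = 2·arctan(w/2f) we get f = w / (2·tan(α/2)).
With w = 8.8 mm and α/2 = 26.65°, tan(α/2) ≈ 0.50185, so f ≈ 8.8 / 1.00371 ≈ 8.7675 mm.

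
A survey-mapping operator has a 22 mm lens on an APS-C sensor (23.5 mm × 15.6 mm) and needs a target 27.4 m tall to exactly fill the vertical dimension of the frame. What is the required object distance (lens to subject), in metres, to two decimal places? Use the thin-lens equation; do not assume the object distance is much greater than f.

W: 27.4 m = 27400 mm.
Magnification m = h/W = dᵢ/dₒ; combined with 1/f = 1/dₒ + 1/dᵢ this gives dₒ = f·(1 + W/h).
dₒ = 22 mm × (1 + 27400/15.6) = 22 × 1757.4103 ≈ 38663.026 mm = 38.663 m.

38.66 m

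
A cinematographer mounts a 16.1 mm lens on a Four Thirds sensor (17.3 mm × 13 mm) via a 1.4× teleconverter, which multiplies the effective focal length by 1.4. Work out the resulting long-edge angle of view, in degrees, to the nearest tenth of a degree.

Effective focal length f = 16.1 × 1.4 = 22.54 mm.
α = 2·arctan(17.3 / (2 × 22.54)) = 2·arctan(0.38376) ≈ 41.9898°.

42.0°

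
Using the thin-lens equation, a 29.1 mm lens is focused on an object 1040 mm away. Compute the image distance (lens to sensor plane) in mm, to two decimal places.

29.94 mm

1/dᵢ = 1/f − 1/dₒ = 1/29.1 − 1/1040 = 0.0334027 mm⁻¹.
dᵢ = 1/0.0334027 ≈ 29.9377 mm.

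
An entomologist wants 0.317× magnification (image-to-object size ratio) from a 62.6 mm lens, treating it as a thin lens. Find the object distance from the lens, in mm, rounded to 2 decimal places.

260.08 mm

With m = dᵢ/dₒ and 1/f = 1/dₒ + 1/dᵢ, substituting dᵢ = m·dₒ gives 1/f = (1 + 1/m)/dₒ, hence dₒ = f·(1 + 1/m).
dₒ = 62.6 × (1 + 1/0.317) = 62.6 × 4.15457 ≈ 260.076 mm.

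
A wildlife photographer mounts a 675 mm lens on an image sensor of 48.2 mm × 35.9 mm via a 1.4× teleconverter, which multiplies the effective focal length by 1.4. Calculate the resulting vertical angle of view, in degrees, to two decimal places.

Effective focal length f = 675 × 1.4 = 945 mm.
α = 2·arctan(35.9 / (2 × 945)) = 2·arctan(0.01899) ≈ 2.1764°.

2.18°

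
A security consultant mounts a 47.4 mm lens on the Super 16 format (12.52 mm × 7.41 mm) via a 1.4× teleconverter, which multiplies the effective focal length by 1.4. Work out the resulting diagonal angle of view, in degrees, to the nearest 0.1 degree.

Effective focal length f = 47.4 × 1.4 = 66.36 mm.
Sensor diagonal = √(12.52² + 7.41²) = √211.6585 ≈ 14.5485 mm.
α = 2·arctan(14.548 / (2 × 66.36)) = 2·arctan(0.10962) ≈ 12.5113°.

12.5°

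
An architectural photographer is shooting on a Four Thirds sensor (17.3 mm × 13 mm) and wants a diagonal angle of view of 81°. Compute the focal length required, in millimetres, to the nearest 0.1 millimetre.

12.7 mm

Sensor diagonal = √(17.3² + 13²) = √468.2900 ≈ 21.6400 mm.
From α = 2·arctan(d/2f) we get f = d / (2·tan(α/2)).
With d = 21.6400 mm and α/2 = 40.5°, tan(α/2) ≈ 0.85408, so f ≈ 21.6400 / 1.70816 ≈ 12.6686 mm.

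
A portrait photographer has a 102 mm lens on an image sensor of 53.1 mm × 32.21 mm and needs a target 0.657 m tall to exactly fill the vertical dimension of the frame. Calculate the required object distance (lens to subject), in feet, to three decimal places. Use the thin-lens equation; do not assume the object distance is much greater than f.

7.161 ft

W: 0.657 m = 657 mm.
Magnification m = h/W = dᵢ/dₒ; combined with 1/f = 1/dₒ + 1/dᵢ this gives dₒ = f·(1 + W/h).
dₒ = 102 mm × (1 + 657/32.21) = 102 × 21.3974 ≈ 2182.534 mm = 2182.534/304.8 ft = 7.16054 ft.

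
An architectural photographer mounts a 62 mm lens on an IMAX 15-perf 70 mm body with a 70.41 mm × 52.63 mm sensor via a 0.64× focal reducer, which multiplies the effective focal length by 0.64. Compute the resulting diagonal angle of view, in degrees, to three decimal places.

95.850°

Effective focal length f = 62 × 0.64 = 39.68 mm.
Sensor diagonal = √(70.41² + 52.63²) = √7727.4850 ≈ 87.9061 mm.
α = 2·arctan(87.906 / (2 × 39.68)) = 2·arctan(1.10769) ≈ 95.8497°.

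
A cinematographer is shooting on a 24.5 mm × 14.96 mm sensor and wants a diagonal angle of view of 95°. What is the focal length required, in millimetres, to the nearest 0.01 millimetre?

Sensor diagonal = √(24.5² + 14.96²) = √824.0516 ≈ 28.7063 mm.
From α = 2·arctan(d/2f) we get f = d / (2·tan(α/2)).
With d = 28.7063 mm and α/2 = 47.5°, tan(α/2) ≈ 1.09131, so f ≈ 28.7063 / 2.18262 ≈ 13.1522 mm.

13.15 mm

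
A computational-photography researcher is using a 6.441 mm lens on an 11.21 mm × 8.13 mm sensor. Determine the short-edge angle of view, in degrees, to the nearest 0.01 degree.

Angle of view α = 2·arctan(h/2f) with h = 8.13 mm and f = 6.441 mm.
h/2f = 0.63111; arctan(0.63111) ≈ 32.2566°, so α ≈ 64.5131°.

64.51°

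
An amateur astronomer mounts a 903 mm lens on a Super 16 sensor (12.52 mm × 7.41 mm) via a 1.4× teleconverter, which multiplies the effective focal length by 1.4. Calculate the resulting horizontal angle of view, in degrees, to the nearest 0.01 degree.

0.57°

Effective focal length f = 903 × 1.4 = 1264.2 mm.
α = 2·arctan(12.52 / (2 × 1264.2)) = 2·arctan(0.00495) ≈ 0.5674°.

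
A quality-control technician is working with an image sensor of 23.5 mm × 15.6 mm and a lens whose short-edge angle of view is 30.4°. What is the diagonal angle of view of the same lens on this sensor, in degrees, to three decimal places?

52.325°

From the short-edge AOV: f = 15.6 / (2·tan(15.2°)) = 15.6 / 0.54339 ≈ 28.7088 mm.
Sensor diagonal = √(23.5² + 15.6²) = √795.6100 ≈ 28.2066 mm.
Diagonal AOV = 2·arctan(28.2066 / (2 × 28.7088)) = 2·arctan(0.49125) ≈ 52.3255°.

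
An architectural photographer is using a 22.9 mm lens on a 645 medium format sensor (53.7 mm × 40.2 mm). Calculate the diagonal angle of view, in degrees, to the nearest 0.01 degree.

111.35°

Sensor diagonal = √(53.7² + 40.2²) = √4499.7300 ≈ 67.0800 mm.
Angle of view α = 2·arctan(d/2f) with d = 67.0800 mm and f = 22.9 mm.
d/2f = 1.46463; arctan(1.46463) ≈ 55.6760°, so α ≈ 111.3521°.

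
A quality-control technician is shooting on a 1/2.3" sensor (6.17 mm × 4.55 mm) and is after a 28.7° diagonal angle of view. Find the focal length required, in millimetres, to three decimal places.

14.983 mm

Sensor diagonal = √(6.17² + 4.55²) = √58.7714 ≈ 7.6663 mm.
From α = 2·arctan(d/2f) we get f = d / (2·tan(α/2)).
With d = 7.6663 mm and α/2 = 14.35°, tan(α/2) ≈ 0.25583, so f ≈ 7.6663 / 0.51165 ≈ 14.9833 mm.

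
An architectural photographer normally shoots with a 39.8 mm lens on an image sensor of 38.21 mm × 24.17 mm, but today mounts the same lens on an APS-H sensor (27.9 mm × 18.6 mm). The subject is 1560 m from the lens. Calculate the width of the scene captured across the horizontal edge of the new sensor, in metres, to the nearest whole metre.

The focal length stays 39.8 mm; the relevant sensor dimension is now w = 27.9 mm. Object distance dₒ = 1560 m = 1.56e+06 mm.
Thin-lens field width W = w·(dₒ − f)/f = 27.9 × (1.56e+06 − 39.8)/39.8 ≈ 1093539.939 mm = 1093.54 m.

1094 m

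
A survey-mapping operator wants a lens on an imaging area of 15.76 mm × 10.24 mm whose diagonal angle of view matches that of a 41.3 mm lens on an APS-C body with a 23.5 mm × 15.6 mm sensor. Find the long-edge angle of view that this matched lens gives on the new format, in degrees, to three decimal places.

Sensor diagonal = √(23.5² + 15.6²) = √795.6100 ≈ 28.2066 mm.
Sensor diagonal = √(15.76² + 10.24²) = √353.2352 ≈ 18.7946 mm.
Equal diagonal AOV ⇒ f₂ = f₁ · 18.7946/28.2066 = 41.3 × 0.66632 ≈ 27.5190 mm.
Long-edge AOV on the new format = 2·arctan(15.76 / (2 × 27.5190)) = 2·arctan(0.28635) ≈ 31.9579°.

31.958°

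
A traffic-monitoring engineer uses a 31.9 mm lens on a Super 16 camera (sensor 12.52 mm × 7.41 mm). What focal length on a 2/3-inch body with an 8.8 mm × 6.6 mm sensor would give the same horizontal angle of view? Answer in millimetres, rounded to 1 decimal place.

22.4 mm

Equal angle of view means equal width/f ratio, so f₂ = f₁ · (width₂/width₁) = 31.9 × 8.8/12.52.
f₂ = 31.9 × 0.70288 ≈ 22.422 mm.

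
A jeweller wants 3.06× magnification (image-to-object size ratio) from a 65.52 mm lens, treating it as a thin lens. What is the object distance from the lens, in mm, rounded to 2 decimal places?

86.93 mm

With m = dᵢ/dₒ and 1/f = 1/dₒ + 1/dᵢ, substituting dᵢ = m·dₒ gives 1/f = (1 + 1/m)/dₒ, hence dₒ = f·(1 + 1/m).
dₒ = 65.52 × (1 + 1/3.06) = 65.52 × 1.32680 ≈ 86.932 mm.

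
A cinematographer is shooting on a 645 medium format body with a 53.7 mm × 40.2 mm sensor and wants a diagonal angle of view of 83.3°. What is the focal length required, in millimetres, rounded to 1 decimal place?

37.7 mm

Sensor diagonal = √(53.7² + 40.2²) = √4499.7300 ≈ 67.0800 mm.
From α = 2·arctan(d/2f) we get f = d / (2·tan(α/2)).
With d = 67.0800 mm and α/2 = 41.65°, tan(α/2) ≈ 0.88940, so f ≈ 67.0800 / 1.77881 ≈ 37.7107 mm.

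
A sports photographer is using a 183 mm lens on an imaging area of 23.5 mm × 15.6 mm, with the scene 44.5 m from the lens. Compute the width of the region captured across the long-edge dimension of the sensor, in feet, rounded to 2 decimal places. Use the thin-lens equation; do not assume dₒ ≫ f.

dₒ: 44.5 m = 44500 mm.
Similar triangles through the lens centre give W/dₒ = w/dᵢ; with 1/f = 1/dₒ + 1/dᵢ this gives W = w·(dₒ − f)/f.
W = 23.5 mm × (44500 − 183) / 183 = 23.5 × 242.1694 ≈ 5690.981 mm = 5690.981/304.8 ft = 18.6712 ft.

18.67 ft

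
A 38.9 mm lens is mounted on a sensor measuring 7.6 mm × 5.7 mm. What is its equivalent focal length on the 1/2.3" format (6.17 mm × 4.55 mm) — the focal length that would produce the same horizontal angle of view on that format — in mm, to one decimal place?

31.6 mm

Equal angle of view means equal width/f ratio, so f₂ = f₁ · (width₂/width₁) = 38.9 × 6.17/7.6.
f₂ = 38.9 × 0.81184 ≈ 31.581 mm.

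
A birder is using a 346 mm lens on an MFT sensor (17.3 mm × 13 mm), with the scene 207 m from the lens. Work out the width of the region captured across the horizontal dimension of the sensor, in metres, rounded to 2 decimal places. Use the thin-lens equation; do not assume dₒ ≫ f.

10.33 m

dₒ: 207 m = 207000 mm.
Similar triangles through the lens centre give W/dₒ = w/dᵢ; with 1/f = 1/dₒ + 1/dᵢ this gives W = w·(dₒ − f)/f.
W = 17.3 mm × (207000 − 346) / 346 = 17.3 × 597.2659 ≈ 10332.700 mm = 10.3327 m.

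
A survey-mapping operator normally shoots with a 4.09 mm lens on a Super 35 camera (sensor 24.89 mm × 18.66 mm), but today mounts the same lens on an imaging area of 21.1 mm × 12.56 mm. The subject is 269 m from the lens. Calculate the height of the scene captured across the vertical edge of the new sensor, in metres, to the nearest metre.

The focal length stays 4.09 mm; the relevant sensor dimension is now h = 12.56 mm. Object distance dₒ = 269 m = 269000 mm.
Thin-lens field height W = h·(dₒ − f)/f = 12.56 × (269000 − 4.09)/4.09 ≈ 826060.790 mm = 826.061 m.

826 m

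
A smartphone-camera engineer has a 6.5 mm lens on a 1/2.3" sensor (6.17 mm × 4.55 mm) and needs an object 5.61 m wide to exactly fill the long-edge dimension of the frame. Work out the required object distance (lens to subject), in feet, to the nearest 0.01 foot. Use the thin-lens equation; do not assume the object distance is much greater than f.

19.41 ft

W: 5.61 m = 5610 mm.
Magnification m = w/W = dᵢ/dₒ; combined with 1/f = 1/dₒ + 1/dᵢ this gives dₒ = f·(1 + W/w).
dₒ = 6.5 mm × (1 + 5610/6.17) = 6.5 × 910.2382 ≈ 5916.549 mm = 5916.549/304.8 ft = 19.4112 ft.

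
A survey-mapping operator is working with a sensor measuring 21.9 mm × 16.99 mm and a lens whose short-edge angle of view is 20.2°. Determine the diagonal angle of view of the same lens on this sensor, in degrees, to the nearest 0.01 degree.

32.41°

From the short-edge AOV: f = 16.99 / (2·tan(10.1°)) = 16.99 / 0.35625 ≈ 47.6907 mm.
Sensor diagonal = √(21.9² + 16.99²) = √768.2701 ≈ 27.7177 mm.
Diagonal AOV = 2·arctan(27.7177 / (2 × 47.6907)) = 2·arctan(0.29060) ≈ 32.4076°.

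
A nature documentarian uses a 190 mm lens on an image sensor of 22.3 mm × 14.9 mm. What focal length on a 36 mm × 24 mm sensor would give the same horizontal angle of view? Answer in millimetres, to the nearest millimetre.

Equal angle of view means equal width/f ratio, so f₂ = f₁ · (width₂/width₁) = 190 × 36/22.3.
f₂ = 190 × 1.61435 ≈ 306.726 mm.

307 mm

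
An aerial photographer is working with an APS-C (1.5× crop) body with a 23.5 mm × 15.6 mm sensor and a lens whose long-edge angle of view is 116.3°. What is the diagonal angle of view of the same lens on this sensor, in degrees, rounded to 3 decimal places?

From the long-edge AOV: f = 23.5 / (2·tan(58.15°)) = 23.5 / 3.21939 ≈ 7.2995 mm.
Sensor diagonal = √(23.5² + 15.6²) = √795.6100 ≈ 28.2066 mm.
Diagonal AOV = 2·arctan(28.2066 / (2 × 7.2995)) = 2·arctan(1.93209) ≈ 125.2700°.

125.270°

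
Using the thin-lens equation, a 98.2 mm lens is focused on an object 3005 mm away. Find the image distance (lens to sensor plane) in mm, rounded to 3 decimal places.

101.517 mm

1/dᵢ = 1/f − 1/dₒ = 1/98.2 − 1/3005 = 0.0098505 mm⁻¹.
dᵢ = 1/0.0098505 ≈ 101.5175 mm.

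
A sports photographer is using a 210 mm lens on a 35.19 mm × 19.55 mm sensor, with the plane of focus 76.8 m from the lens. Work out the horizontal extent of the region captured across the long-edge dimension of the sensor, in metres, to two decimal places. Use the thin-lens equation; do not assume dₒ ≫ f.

dₒ: 76.8 m = 76800 mm.
Similar triangles through the lens centre give W/dₒ = w/dᵢ; with 1/f = 1/dₒ + 1/dᵢ this gives W = w·(dₒ − f)/f.
W = 35.19 mm × (76800 − 210) / 210 = 35.19 × 364.7143 ≈ 12834.296 mm = 12.8343 m.

12.83 m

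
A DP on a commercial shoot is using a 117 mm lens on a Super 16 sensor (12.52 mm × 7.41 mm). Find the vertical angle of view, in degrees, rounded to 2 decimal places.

3.63°

Angle of view α = 2·arctan(h/2f) with h = 7.41 mm and f = 117 mm.
h/2f = 0.03167; arctan(0.03167) ≈ 1.8138°, so α ≈ 3.6275°.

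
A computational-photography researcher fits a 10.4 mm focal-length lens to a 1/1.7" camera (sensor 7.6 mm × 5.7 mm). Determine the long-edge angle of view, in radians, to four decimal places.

0.7006 rad

Angle of view α = 2·arctan(w/2f) with w = 7.6 mm and f = 10.4 mm.
w/2f = 0.36538; arctan(0.36538) ≈ 0.3503 rad, so α ≈ 0.7006 rad.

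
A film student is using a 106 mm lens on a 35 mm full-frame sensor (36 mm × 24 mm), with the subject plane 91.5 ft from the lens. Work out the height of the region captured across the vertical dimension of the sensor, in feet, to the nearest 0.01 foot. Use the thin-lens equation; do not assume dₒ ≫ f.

20.64 ft

dₒ: 91.5 ft × 304.8 mm/ft = 27889.20 mm.
Similar triangles through the lens centre give W/dₒ = h/dᵢ; with 1/f = 1/dₒ + 1/dᵢ this gives W = h·(dₒ − f)/f.
W = 24 mm × (27889.2 − 106) / 106 = 24 × 262.1057 ≈ 6290.536 mm = 6290.536/304.8 ft = 20.6382 ft.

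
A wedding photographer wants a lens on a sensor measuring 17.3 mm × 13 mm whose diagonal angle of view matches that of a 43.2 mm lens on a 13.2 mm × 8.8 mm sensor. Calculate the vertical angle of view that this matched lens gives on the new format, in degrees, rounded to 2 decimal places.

12.59°

Sensor diagonal = √(13.2² + 8.8²) = √251.6800 ≈ 15.8644 mm.
Sensor diagonal = √(17.3² + 13²) = √468.2900 ≈ 21.6400 mm.
Equal diagonal AOV ⇒ f₂ = f₁ · 21.6400/15.8644 = 43.2 × 1.36406 ≈ 58.9273 mm.
Vertical AOV on the new format = 2·arctan(13 / (2 × 58.9273)) = 2·arctan(0.11031) ≈ 12.5892°.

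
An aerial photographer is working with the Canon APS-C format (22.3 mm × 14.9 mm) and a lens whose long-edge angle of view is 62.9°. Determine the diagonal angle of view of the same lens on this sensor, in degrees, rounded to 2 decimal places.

From the long-edge AOV: f = 22.3 / (2·tan(31.45°)) = 22.3 / 1.22320 ≈ 18.2308 mm.
Sensor diagonal = √(22.3² + 14.9²) = √719.3000 ≈ 26.8198 mm.
Diagonal AOV = 2·arctan(26.8198 / (2 × 18.2308)) = 2·arctan(0.73556) ≈ 72.6735°.

72.67°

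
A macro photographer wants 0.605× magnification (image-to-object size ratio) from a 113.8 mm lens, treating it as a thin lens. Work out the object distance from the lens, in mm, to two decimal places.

301.90 mm

With m = dᵢ/dₒ and 1/f = 1/dₒ + 1/dᵢ, substituting dᵢ = m·dₒ gives 1/f = (1 + 1/m)/dₒ, hence dₒ = f·(1 + 1/m).
dₒ = 113.8 × (1 + 1/0.605) = 113.8 × 2.65289 ≈ 301.899 mm.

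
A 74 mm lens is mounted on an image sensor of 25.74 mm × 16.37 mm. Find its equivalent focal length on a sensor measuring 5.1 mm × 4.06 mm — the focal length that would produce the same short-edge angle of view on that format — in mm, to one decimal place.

18.4 mm

Equal angle of view means equal height/f ratio, so f₂ = f₁ · (height₂/height₁) = 74 × 4.06/16.37.
f₂ = 74 × 0.24801 ≈ 18.353 mm.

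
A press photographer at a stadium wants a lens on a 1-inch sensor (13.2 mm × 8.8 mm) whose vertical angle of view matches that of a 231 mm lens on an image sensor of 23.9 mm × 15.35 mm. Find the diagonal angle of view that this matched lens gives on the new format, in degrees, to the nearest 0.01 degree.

Equal vertical AOV ⇒ f₂ = f₁ · 8.8/15.35 = 231 × 0.57329 ≈ 132.4300 mm.
Sensor diagonal = √(13.2² + 8.8²) = √251.6800 ≈ 15.8644 mm.
Diagonal AOV on the new format = 2·arctan(15.8644 / (2 × 132.4300)) = 2·arctan(0.05990) ≈ 6.8555°.

6.86°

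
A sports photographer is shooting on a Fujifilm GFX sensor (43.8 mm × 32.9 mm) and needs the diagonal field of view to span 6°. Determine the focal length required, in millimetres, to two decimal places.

522.63 mm

Sensor diagonal = √(43.8² + 32.9²) = √3000.8500 ≈ 54.7800 mm.
From α = 2·arctan(d/2f) we get f = d / (2·tan(α/2)).
With d = 54.7800 mm and α/2 = 3°, tan(α/2) ≈ 0.05241, so f ≈ 54.7800 / 0.10482 ≈ 522.6325 mm.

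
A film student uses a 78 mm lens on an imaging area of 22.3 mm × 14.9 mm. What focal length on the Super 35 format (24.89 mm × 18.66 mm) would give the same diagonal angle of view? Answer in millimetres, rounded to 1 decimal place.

90.5 mm

Sensor diagonal = √(22.3² + 14.9²) = √719.3000 ≈ 26.8198 mm.
Sensor diagonal = √(24.89² + 18.66²) = √967.7077 ≈ 31.1080 mm.
Equal angle of view means equal diagonal/f ratio, so f₂ = f₁ · (diagonal₂/diagonal₁) = 78 × 31.1080/26.8198.
f₂ = 78 × 1.15989 ≈ 90.471 mm.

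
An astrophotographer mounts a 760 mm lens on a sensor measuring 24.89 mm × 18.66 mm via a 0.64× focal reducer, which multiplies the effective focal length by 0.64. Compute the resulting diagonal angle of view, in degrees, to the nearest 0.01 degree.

3.66°

Effective focal length f = 760 × 0.64 = 486.4 mm.
Sensor diagonal = √(24.89² + 18.66²) = √967.7077 ≈ 31.1080 mm.
α = 2·arctan(31.108 / (2 × 486.4)) = 2·arctan(0.03198) ≈ 3.6631°.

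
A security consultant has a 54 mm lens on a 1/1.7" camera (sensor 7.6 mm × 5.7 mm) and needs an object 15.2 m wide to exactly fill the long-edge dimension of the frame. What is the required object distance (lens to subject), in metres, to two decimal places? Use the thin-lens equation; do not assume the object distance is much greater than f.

108.05 m

W: 15.2 m = 15200 mm.
Magnification m = w/W = dᵢ/dₒ; combined with 1/f = 1/dₒ + 1/dᵢ this gives dₒ = f·(1 + W/w).
dₒ = 54 mm × (1 + 15200/7.6) = 54 × 2001.0000 ≈ 108054.000 mm = 108.054 m.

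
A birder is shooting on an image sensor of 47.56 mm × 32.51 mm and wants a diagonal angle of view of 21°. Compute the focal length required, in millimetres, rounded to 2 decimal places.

155.42 mm

Sensor diagonal = √(47.56² + 32.51²) = √3318.8537 ≈ 57.6095 mm.
From α = 2·arctan(d/2f) we get f = d / (2·tan(α/2)).
With d = 57.6095 mm and α/2 = 10.5°, tan(α/2) ≈ 0.18534, so f ≈ 57.6095 / 0.37068 ≈ 155.4165 mm.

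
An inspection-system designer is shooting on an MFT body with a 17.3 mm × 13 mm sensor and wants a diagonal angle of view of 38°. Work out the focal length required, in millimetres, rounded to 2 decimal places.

Sensor diagonal = √(17.3² + 13²) = √468.2900 ≈ 21.6400 mm.
From α = 2·arctan(d/2f) we get f = d / (2·tan(α/2)).
With d = 21.6400 mm and α/2 = 19°, tan(α/2) ≈ 0.34433, so f ≈ 21.6400 / 0.68866 ≈ 31.4236 mm.

31.42 mm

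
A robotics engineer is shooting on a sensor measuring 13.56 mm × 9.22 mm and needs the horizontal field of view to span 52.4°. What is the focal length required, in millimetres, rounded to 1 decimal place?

From α = 2·arctan(w/2f) we get f = w / (2·tan(α/2)).
With w = 13.56 mm and α/2 = 26.2°, tan(α/2) ≈ 0.49206, so f ≈ 13.56 / 0.98412 ≈ 13.7788 mm.

13.8 mm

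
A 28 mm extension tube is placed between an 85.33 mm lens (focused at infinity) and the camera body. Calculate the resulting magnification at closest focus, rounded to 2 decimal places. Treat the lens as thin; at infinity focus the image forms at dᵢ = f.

The tube moves the image plane from f to f + e, so dᵢ = 85.33 + 28 = 113.33 mm. Focus is achieved when 1/f = 1/dₒ + 1/dᵢ, giving dₒ = 1/(1/f − 1/(f+e)).
Magnification m = dᵢ/dₒ = (f+e)·(1/f − 1/(f+e)) = e/f = 28/85.33 ≈ 0.3281.

0.33×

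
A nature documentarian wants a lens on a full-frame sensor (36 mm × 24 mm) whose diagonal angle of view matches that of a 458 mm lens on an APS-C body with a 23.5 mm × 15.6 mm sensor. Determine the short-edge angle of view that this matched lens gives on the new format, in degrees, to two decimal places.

Sensor diagonal = √(23.5² + 15.6²) = √795.6100 ≈ 28.2066 mm.
Sensor diagonal = √(36² + 24²) = √1872.0000 ≈ 43.2666 mm.
Equal diagonal AOV ⇒ f₂ = f₁ · 43.2666/28.2066 = 458 × 1.53392 ≈ 702.5355 mm.
Short-edge AOV on the new format = 2·arctan(24 / (2 × 702.5355)) = 2·arctan(0.01708) ≈ 1.9571°.

1.96°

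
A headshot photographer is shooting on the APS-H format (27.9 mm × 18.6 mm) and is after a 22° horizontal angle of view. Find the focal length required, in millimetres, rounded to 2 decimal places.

71.77 mm

From α = 2·arctan(w/2f) we get f = w / (2·tan(α/2)).
With w = 27.9 mm and α/2 = 11°, tan(α/2) ≈ 0.19438, so f ≈ 27.9 / 0.38876 ≈ 71.7665 mm.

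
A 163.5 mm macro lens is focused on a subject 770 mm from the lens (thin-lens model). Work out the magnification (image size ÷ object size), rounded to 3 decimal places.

Thin lens: 1/f = 1/dₒ + 1/dᵢ → 1/dᵢ = 1/163.5 − 1/770 = 0.0048175 mm⁻¹, so dᵢ ≈ 207.5763 mm.
Magnification m = dᵢ/dₒ = 207.5763/770 ≈ 0.26958.

0.270×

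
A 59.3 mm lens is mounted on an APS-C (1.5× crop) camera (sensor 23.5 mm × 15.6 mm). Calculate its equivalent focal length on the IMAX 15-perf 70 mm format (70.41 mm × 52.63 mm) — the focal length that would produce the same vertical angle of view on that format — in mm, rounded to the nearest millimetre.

Equal angle of view means equal height/f ratio, so f₂ = f₁ · (height₂/height₁) = 59.3 × 52.63/15.6.
f₂ = 59.3 × 3.37372 ≈ 200.061 mm.

200 mm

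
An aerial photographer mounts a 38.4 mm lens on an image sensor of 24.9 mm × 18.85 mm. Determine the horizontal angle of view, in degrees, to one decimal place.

Angle of view α = 2·arctan(w/2f) with w = 24.9 mm and f = 38.4 mm.
w/2f = 0.32422; arctan(0.32422) ≈ 17.9637°, so α ≈ 35.9273°.

35.9°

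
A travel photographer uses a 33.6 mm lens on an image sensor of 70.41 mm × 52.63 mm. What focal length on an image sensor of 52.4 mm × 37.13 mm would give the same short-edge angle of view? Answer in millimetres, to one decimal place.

23.7 mm

Equal angle of view means equal height/f ratio, so f₂ = f₁ · (height₂/height₁) = 33.6 × 37.13/52.63.
f₂ = 33.6 × 0.70549 ≈ 23.705 mm.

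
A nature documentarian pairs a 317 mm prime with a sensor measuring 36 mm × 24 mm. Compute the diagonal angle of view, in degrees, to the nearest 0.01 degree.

Sensor diagonal = √(36² + 24²) = √1872.0000 ≈ 43.2666 mm.
Angle of view α = 2·arctan(d/2f) with d = 43.2666 mm and f = 317 mm.
d/2f = 0.06824; arctan(0.06824) ≈ 3.9040°, so α ≈ 7.8081°.

7.81°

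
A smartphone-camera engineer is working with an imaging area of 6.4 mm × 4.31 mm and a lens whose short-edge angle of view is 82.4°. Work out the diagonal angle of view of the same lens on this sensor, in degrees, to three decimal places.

From the short-edge AOV: f = 4.31 / (2·tan(41.2°)) = 4.31 / 1.75087 ≈ 2.4616 mm.
Sensor diagonal = √(6.4² + 4.31²) = √59.5361 ≈ 7.7160 mm.
Diagonal AOV = 2·arctan(7.7160 / (2 × 2.4616)) = 2·arctan(1.56724) ≈ 114.9191°.

114.919°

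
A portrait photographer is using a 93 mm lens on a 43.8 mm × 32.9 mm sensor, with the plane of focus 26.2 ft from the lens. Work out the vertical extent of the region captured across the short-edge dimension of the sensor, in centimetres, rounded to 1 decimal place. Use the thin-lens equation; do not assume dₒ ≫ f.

279.2 cm

dₒ: 26.2 ft × 304.8 mm/ft = 7985.76 mm.
Similar triangles through the lens centre give W/dₒ = h/dᵢ; with 1/f = 1/dₒ + 1/dᵢ this gives W = h·(dₒ − f)/f.
W = 32.9 mm × (7985.76 − 93) / 93 = 32.9 × 84.8684 ≈ 2792.170 mm = 279.217 cm.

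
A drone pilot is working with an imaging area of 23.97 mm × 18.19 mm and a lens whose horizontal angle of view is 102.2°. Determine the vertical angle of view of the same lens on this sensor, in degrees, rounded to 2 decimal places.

From the horizontal AOV: f = 23.97 / (2·tan(51.1°)) = 23.97 / 2.47863 ≈ 9.6707 mm.
Vertical AOV = 2·arctan(18.19 / (2 × 9.6707)) = 2·arctan(0.94047) ≈ 86.4858°.

86.49°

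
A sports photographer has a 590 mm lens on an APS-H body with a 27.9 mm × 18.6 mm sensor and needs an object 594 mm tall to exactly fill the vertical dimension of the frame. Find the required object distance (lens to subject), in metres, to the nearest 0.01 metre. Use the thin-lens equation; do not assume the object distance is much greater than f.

Magnification m = h/W = dᵢ/dₒ; combined with 1/f = 1/dₒ + 1/dᵢ this gives dₒ = f·(1 + W/h).
dₒ = 590 mm × (1 + 594/18.6) = 590 × 32.9355 ≈ 19431.935 mm = 19.4319 m.

19.43 m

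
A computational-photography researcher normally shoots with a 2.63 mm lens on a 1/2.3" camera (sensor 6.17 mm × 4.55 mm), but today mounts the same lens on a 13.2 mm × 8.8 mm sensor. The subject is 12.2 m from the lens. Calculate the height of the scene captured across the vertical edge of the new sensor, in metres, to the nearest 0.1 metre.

40.8 m

The focal length stays 2.63 mm; the relevant sensor dimension is now h = 8.8 mm. Object distance dₒ = 12.2 m = 12200 mm.
Thin-lens field height W = h·(dₒ − f)/f = 8.8 × (12200 − 2.63)/2.63 ≈ 40812.493 mm = 40.8125 m.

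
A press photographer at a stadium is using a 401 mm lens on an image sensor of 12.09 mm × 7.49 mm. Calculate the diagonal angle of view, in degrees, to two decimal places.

Sensor diagonal = √(12.09² + 7.49²) = √202.2682 ≈ 14.2221 mm.
Angle of view α = 2·arctan(d/2f) with d = 14.2221 mm and f = 401 mm.
d/2f = 0.01773; arctan(0.01773) ≈ 1.0159°, so α ≈ 2.0319°.

2.03°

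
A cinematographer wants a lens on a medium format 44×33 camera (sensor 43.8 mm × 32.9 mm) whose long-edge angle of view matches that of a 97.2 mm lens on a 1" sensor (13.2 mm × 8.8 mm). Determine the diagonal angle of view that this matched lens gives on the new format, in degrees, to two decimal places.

Equal long-edge AOV ⇒ f₂ = f₁ · 43.8/13.2 = 97.2 × 3.31818 ≈ 322.5273 mm.
Sensor diagonal = √(43.8² + 32.9²) = √3000.8500 ≈ 54.7800 mm.
Diagonal AOV on the new format = 2·arctan(54.7800 / (2 × 322.5273)) = 2·arctan(0.08492) ≈ 9.7082°.

9.71°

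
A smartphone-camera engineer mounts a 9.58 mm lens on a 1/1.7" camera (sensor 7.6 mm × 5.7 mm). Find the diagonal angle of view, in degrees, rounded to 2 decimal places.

Sensor diagonal = √(7.6² + 5.7²) = √90.2500 ≈ 9.5000 mm.
Angle of view α = 2·arctan(d/2f) with d = 9.5000 mm and f = 9.58 mm.
d/2f = 0.49582; arctan(0.49582) ≈ 26.3733°, so α ≈ 52.7467°.

52.75°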